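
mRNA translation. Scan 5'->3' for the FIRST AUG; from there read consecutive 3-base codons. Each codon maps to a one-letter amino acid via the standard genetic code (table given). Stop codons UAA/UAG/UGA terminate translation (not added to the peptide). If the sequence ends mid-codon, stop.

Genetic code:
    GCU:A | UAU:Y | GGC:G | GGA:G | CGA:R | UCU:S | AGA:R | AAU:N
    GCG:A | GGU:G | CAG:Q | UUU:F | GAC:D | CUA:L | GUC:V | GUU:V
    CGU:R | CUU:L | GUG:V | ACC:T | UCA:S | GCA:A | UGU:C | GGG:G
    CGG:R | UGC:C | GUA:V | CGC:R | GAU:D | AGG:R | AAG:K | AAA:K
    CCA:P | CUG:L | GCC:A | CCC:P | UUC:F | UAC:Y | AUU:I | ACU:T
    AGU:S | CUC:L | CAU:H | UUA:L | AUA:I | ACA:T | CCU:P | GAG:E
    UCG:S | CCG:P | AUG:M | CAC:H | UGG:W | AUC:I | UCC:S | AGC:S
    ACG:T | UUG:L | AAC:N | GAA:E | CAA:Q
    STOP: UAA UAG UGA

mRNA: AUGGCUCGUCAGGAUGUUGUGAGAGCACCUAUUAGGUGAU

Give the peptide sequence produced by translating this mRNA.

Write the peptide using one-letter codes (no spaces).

Answer: MARQDVVRAPIR

Derivation:
start AUG at pos 0
pos 0: AUG -> M; peptide=M
pos 3: GCU -> A; peptide=MA
pos 6: CGU -> R; peptide=MAR
pos 9: CAG -> Q; peptide=MARQ
pos 12: GAU -> D; peptide=MARQD
pos 15: GUU -> V; peptide=MARQDV
pos 18: GUG -> V; peptide=MARQDVV
pos 21: AGA -> R; peptide=MARQDVVR
pos 24: GCA -> A; peptide=MARQDVVRA
pos 27: CCU -> P; peptide=MARQDVVRAP
pos 30: AUU -> I; peptide=MARQDVVRAPI
pos 33: AGG -> R; peptide=MARQDVVRAPIR
pos 36: UGA -> STOP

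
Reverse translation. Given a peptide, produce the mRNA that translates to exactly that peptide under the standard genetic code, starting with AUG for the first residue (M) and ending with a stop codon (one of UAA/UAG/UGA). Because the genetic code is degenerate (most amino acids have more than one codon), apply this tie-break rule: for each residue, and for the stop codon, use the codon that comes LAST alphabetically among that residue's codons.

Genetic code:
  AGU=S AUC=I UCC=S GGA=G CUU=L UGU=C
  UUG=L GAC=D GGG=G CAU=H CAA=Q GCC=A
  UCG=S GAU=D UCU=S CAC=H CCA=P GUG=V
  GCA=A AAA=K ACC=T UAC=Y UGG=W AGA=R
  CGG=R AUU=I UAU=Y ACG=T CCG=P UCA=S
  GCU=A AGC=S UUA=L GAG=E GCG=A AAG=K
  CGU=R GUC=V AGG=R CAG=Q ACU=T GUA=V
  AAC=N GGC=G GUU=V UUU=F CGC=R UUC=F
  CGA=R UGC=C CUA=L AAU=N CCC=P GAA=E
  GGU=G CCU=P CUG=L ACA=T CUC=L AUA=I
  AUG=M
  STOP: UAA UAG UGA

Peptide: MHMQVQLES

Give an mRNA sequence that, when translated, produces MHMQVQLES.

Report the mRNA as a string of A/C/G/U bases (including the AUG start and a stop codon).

Answer: mRNA: AUGCAUAUGCAGGUUCAGUUGGAGUCUUGA

Derivation:
residue 1: M -> AUG (start codon)
residue 2: H codons sorted = CAC,CAU -> pick last = CAU
residue 3: M -> AUG (only codon)
residue 4: Q codons sorted = CAA,CAG -> pick last = CAG
residue 5: V codons sorted = GUA,GUC,GUG,GUU -> pick last = GUU
residue 6: Q codons sorted = CAA,CAG -> pick last = CAG
residue 7: L codons sorted = CUA,CUC,CUG,CUU,UUA,UUG -> pick last = UUG
residue 8: E codons sorted = GAA,GAG -> pick last = GAG
residue 9: S codons sorted = AGC,AGU,UCA,UCC,UCG,UCU -> pick last = UCU
terminator: stop codons sorted = UAA,UAG,UGA -> pick last = UGA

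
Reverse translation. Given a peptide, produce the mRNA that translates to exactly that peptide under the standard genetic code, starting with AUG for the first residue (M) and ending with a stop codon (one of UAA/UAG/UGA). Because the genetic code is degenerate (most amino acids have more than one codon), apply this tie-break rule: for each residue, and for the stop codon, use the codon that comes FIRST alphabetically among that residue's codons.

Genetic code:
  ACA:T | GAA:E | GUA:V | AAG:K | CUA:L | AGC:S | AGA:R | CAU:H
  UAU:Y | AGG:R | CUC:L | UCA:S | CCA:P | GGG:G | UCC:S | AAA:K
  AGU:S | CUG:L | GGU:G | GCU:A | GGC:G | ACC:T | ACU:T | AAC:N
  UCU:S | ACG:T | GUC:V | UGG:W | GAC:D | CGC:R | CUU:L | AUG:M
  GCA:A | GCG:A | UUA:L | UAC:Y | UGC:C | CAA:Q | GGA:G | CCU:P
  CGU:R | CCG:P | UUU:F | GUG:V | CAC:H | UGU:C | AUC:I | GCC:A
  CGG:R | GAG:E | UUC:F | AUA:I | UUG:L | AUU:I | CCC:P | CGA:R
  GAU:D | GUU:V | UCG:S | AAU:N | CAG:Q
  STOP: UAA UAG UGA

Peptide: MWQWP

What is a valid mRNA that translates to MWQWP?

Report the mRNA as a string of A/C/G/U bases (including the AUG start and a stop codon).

residue 1: M -> AUG (start codon)
residue 2: W -> UGG (only codon)
residue 3: Q codons sorted = CAA,CAG -> pick first = CAA
residue 4: W -> UGG (only codon)
residue 5: P codons sorted = CCA,CCC,CCG,CCU -> pick first = CCA
terminator: stop codons sorted = UAA,UAG,UGA -> pick first = UAA

Answer: mRNA: AUGUGGCAAUGGCCAUAA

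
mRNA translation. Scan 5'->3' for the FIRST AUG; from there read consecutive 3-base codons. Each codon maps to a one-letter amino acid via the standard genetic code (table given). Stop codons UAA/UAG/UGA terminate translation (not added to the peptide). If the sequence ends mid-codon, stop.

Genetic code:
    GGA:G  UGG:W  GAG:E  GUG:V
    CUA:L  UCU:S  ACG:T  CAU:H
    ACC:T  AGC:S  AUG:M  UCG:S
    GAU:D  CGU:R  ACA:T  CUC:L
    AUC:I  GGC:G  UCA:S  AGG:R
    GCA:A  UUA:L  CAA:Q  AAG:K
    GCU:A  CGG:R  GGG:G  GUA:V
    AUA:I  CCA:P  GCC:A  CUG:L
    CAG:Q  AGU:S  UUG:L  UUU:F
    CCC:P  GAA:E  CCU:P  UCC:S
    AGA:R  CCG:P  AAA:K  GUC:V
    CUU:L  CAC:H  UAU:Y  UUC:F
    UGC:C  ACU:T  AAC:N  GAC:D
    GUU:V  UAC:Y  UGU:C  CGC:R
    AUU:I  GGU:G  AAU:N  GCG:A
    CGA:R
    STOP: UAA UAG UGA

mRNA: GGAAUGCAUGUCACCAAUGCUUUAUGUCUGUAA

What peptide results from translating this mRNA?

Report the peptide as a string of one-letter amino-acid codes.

start AUG at pos 3
pos 3: AUG -> M; peptide=M
pos 6: CAU -> H; peptide=MH
pos 9: GUC -> V; peptide=MHV
pos 12: ACC -> T; peptide=MHVT
pos 15: AAU -> N; peptide=MHVTN
pos 18: GCU -> A; peptide=MHVTNA
pos 21: UUA -> L; peptide=MHVTNAL
pos 24: UGU -> C; peptide=MHVTNALC
pos 27: CUG -> L; peptide=MHVTNALCL
pos 30: UAA -> STOP

Answer: MHVTNALCL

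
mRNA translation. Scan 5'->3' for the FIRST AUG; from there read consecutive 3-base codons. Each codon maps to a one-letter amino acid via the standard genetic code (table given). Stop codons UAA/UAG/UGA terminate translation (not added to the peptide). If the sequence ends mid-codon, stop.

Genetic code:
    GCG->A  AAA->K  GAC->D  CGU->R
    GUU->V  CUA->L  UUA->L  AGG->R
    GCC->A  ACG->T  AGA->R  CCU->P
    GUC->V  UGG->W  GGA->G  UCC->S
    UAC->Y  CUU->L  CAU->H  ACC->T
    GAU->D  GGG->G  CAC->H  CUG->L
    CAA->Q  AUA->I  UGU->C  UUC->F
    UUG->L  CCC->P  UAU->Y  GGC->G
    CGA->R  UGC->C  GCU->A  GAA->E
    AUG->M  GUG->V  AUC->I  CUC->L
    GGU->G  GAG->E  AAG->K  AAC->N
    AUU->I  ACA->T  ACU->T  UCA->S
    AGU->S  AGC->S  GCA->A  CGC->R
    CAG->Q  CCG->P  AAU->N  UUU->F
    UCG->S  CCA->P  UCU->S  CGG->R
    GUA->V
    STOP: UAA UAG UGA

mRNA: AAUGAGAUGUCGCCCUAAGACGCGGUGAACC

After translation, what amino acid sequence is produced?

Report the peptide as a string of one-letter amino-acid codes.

Answer: MRCRPKTR

Derivation:
start AUG at pos 1
pos 1: AUG -> M; peptide=M
pos 4: AGA -> R; peptide=MR
pos 7: UGU -> C; peptide=MRC
pos 10: CGC -> R; peptide=MRCR
pos 13: CCU -> P; peptide=MRCRP
pos 16: AAG -> K; peptide=MRCRPK
pos 19: ACG -> T; peptide=MRCRPKT
pos 22: CGG -> R; peptide=MRCRPKTR
pos 25: UGA -> STOP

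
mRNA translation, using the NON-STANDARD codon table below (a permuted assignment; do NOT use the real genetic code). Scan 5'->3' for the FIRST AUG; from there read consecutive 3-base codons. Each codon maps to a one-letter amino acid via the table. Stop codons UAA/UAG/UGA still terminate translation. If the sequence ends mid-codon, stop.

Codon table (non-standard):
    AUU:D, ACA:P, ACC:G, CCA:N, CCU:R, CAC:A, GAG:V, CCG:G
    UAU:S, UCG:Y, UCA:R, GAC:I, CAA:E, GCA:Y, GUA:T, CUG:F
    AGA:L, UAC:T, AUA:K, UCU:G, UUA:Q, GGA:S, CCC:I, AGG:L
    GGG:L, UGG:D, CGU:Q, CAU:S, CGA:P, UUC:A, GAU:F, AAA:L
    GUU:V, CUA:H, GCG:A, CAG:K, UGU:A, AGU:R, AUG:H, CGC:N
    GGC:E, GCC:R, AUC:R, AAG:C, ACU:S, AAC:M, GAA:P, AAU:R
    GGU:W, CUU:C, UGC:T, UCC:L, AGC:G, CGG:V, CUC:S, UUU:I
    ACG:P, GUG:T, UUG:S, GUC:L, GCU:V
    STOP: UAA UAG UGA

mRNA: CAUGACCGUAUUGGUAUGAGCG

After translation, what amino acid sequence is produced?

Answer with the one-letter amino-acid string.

start AUG at pos 1
pos 1: AUG -> H; peptide=H
pos 4: ACC -> G; peptide=HG
pos 7: GUA -> T; peptide=HGT
pos 10: UUG -> S; peptide=HGTS
pos 13: GUA -> T; peptide=HGTST
pos 16: UGA -> STOP

Answer: HGTST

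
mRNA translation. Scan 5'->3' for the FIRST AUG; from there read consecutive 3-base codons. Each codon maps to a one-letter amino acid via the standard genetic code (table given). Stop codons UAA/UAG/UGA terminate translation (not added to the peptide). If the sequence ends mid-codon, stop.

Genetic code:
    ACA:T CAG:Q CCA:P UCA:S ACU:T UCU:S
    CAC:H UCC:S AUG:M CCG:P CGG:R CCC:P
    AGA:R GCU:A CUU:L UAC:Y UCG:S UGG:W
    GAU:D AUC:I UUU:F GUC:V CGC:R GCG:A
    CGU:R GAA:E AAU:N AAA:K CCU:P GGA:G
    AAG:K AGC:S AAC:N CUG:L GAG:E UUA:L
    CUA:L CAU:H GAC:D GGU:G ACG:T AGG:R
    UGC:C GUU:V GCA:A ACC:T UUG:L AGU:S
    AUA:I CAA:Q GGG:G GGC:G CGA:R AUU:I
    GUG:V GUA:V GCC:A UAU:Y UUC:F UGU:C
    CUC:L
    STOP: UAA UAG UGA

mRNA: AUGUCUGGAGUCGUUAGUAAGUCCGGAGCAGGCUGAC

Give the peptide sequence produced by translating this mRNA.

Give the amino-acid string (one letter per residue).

Answer: MSGVVSKSGAG

Derivation:
start AUG at pos 0
pos 0: AUG -> M; peptide=M
pos 3: UCU -> S; peptide=MS
pos 6: GGA -> G; peptide=MSG
pos 9: GUC -> V; peptide=MSGV
pos 12: GUU -> V; peptide=MSGVV
pos 15: AGU -> S; peptide=MSGVVS
pos 18: AAG -> K; peptide=MSGVVSK
pos 21: UCC -> S; peptide=MSGVVSKS
pos 24: GGA -> G; peptide=MSGVVSKSG
pos 27: GCA -> A; peptide=MSGVVSKSGA
pos 30: GGC -> G; peptide=MSGVVSKSGAG
pos 33: UGA -> STOP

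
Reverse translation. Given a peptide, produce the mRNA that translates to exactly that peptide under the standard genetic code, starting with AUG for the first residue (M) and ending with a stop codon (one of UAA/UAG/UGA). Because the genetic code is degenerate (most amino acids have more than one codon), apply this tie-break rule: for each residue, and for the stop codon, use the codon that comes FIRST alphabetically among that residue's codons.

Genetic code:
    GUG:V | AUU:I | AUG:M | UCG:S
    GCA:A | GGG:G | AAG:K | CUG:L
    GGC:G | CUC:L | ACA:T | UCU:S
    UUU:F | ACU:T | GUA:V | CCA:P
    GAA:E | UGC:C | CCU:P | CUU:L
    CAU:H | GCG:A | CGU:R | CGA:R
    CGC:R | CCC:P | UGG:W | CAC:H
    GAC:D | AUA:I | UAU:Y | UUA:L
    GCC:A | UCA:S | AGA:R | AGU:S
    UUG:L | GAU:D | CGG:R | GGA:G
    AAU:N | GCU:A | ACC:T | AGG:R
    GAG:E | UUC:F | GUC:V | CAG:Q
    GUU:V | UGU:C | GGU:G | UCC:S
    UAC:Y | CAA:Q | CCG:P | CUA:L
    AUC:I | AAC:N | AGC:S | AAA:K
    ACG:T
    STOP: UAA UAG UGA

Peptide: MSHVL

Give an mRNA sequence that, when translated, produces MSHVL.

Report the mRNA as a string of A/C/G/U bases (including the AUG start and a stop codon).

residue 1: M -> AUG (start codon)
residue 2: S codons sorted = AGC,AGU,UCA,UCC,UCG,UCU -> pick first = AGC
residue 3: H codons sorted = CAC,CAU -> pick first = CAC
residue 4: V codons sorted = GUA,GUC,GUG,GUU -> pick first = GUA
residue 5: L codons sorted = CUA,CUC,CUG,CUU,UUA,UUG -> pick first = CUA
terminator: stop codons sorted = UAA,UAG,UGA -> pick first = UAA

Answer: mRNA: AUGAGCCACGUACUAUAA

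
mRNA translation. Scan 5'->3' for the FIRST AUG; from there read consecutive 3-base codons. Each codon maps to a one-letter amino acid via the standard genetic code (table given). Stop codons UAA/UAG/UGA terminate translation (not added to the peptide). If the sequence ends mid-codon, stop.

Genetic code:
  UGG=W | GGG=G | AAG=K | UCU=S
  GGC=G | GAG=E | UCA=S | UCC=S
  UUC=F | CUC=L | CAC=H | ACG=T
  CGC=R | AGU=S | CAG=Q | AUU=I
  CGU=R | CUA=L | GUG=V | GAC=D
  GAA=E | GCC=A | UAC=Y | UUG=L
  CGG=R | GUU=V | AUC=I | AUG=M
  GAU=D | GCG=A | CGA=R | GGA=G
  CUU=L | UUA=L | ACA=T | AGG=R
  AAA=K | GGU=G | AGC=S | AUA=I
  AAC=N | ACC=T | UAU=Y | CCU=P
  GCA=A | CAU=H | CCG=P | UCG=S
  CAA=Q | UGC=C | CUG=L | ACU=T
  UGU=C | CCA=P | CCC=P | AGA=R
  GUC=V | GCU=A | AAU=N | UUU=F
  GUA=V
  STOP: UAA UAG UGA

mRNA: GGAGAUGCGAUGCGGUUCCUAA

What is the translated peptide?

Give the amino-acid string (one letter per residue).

start AUG at pos 4
pos 4: AUG -> M; peptide=M
pos 7: CGA -> R; peptide=MR
pos 10: UGC -> C; peptide=MRC
pos 13: GGU -> G; peptide=MRCG
pos 16: UCC -> S; peptide=MRCGS
pos 19: UAA -> STOP

Answer: MRCGS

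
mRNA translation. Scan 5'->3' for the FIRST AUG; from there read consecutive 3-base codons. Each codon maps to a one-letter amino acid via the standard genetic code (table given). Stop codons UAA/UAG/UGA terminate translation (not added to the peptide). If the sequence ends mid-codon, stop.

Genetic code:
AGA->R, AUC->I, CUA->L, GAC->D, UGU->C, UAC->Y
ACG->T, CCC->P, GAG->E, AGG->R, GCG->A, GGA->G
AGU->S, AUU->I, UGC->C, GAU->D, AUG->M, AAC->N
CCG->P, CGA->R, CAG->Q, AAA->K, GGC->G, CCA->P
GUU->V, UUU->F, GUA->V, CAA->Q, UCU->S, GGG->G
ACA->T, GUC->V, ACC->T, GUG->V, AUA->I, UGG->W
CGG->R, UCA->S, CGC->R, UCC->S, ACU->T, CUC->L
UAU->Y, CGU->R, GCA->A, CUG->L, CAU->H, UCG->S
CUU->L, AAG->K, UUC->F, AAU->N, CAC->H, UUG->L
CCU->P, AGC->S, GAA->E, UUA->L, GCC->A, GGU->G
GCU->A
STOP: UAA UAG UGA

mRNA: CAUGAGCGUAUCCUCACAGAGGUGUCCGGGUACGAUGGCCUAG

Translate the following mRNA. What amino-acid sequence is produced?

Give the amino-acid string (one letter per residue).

Answer: MSVSSQRCPGTMA

Derivation:
start AUG at pos 1
pos 1: AUG -> M; peptide=M
pos 4: AGC -> S; peptide=MS
pos 7: GUA -> V; peptide=MSV
pos 10: UCC -> S; peptide=MSVS
pos 13: UCA -> S; peptide=MSVSS
pos 16: CAG -> Q; peptide=MSVSSQ
pos 19: AGG -> R; peptide=MSVSSQR
pos 22: UGU -> C; peptide=MSVSSQRC
pos 25: CCG -> P; peptide=MSVSSQRCP
pos 28: GGU -> G; peptide=MSVSSQRCPG
pos 31: ACG -> T; peptide=MSVSSQRCPGT
pos 34: AUG -> M; peptide=MSVSSQRCPGTM
pos 37: GCC -> A; peptide=MSVSSQRCPGTMA
pos 40: UAG -> STOP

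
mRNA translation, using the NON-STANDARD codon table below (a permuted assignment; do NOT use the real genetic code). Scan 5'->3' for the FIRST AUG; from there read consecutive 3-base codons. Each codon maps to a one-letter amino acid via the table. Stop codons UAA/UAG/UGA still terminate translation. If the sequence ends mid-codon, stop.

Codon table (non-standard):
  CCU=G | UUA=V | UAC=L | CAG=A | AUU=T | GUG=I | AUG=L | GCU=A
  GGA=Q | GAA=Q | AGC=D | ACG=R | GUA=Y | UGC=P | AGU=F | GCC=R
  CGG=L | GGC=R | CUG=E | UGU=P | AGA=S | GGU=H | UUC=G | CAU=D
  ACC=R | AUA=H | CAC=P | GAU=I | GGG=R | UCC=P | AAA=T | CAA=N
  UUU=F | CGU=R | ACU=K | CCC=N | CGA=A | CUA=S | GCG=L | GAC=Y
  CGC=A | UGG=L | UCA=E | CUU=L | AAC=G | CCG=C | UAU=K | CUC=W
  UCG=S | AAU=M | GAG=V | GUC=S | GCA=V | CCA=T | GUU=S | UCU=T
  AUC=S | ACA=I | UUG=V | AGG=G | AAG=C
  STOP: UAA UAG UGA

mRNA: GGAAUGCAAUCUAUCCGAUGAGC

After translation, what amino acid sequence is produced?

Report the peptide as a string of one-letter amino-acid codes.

Answer: LNTSA

Derivation:
start AUG at pos 3
pos 3: AUG -> L; peptide=L
pos 6: CAA -> N; peptide=LN
pos 9: UCU -> T; peptide=LNT
pos 12: AUC -> S; peptide=LNTS
pos 15: CGA -> A; peptide=LNTSA
pos 18: UGA -> STOP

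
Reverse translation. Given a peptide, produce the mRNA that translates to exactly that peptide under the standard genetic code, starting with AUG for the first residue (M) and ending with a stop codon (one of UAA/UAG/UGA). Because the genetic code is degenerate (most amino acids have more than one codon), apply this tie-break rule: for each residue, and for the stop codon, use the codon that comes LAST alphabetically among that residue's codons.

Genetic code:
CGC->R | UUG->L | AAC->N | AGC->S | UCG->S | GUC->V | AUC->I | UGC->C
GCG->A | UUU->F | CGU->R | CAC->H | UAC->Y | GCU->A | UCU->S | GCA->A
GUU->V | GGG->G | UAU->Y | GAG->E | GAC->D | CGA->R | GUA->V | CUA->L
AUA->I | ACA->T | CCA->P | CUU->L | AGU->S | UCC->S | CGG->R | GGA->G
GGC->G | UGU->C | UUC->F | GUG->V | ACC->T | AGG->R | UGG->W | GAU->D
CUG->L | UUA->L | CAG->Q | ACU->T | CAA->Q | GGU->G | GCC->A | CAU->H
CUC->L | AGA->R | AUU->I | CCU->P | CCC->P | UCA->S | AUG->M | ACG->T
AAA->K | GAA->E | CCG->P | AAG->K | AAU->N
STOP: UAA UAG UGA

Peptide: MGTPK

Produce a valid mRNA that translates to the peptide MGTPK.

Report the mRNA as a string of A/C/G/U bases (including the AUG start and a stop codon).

residue 1: M -> AUG (start codon)
residue 2: G codons sorted = GGA,GGC,GGG,GGU -> pick last = GGU
residue 3: T codons sorted = ACA,ACC,ACG,ACU -> pick last = ACU
residue 4: P codons sorted = CCA,CCC,CCG,CCU -> pick last = CCU
residue 5: K codons sorted = AAA,AAG -> pick last = AAG
terminator: stop codons sorted = UAA,UAG,UGA -> pick last = UGA

Answer: mRNA: AUGGGUACUCCUAAGUGA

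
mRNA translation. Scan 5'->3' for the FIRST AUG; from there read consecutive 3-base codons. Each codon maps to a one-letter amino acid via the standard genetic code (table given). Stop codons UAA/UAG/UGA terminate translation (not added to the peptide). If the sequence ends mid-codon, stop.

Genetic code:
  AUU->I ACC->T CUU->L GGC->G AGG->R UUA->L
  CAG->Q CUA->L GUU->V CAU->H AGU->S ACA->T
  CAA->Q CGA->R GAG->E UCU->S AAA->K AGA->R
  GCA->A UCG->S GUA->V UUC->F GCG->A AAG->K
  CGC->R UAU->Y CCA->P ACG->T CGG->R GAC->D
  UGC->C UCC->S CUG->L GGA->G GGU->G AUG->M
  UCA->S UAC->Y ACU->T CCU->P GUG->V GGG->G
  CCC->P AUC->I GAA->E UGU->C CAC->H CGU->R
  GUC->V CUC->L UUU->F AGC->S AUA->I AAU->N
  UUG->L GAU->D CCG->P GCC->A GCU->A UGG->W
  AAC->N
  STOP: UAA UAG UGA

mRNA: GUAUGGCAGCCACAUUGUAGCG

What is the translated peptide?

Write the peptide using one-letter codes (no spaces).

start AUG at pos 2
pos 2: AUG -> M; peptide=M
pos 5: GCA -> A; peptide=MA
pos 8: GCC -> A; peptide=MAA
pos 11: ACA -> T; peptide=MAAT
pos 14: UUG -> L; peptide=MAATL
pos 17: UAG -> STOP

Answer: MAATL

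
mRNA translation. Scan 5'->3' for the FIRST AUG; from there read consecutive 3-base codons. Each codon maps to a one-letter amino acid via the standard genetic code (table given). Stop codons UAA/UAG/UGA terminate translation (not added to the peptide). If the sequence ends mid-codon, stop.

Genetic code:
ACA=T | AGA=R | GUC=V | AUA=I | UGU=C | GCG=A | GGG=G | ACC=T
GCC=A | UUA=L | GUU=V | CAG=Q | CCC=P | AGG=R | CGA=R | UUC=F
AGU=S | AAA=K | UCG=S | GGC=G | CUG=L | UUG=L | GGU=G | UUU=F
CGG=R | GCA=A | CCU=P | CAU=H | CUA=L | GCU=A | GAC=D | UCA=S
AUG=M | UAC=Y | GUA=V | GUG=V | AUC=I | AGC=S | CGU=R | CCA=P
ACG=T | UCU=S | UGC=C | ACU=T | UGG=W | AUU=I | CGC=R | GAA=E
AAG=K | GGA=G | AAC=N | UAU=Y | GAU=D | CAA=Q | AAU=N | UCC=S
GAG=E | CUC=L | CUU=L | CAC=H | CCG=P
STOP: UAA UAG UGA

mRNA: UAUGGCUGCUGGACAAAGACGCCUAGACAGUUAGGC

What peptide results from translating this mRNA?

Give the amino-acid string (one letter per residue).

start AUG at pos 1
pos 1: AUG -> M; peptide=M
pos 4: GCU -> A; peptide=MA
pos 7: GCU -> A; peptide=MAA
pos 10: GGA -> G; peptide=MAAG
pos 13: CAA -> Q; peptide=MAAGQ
pos 16: AGA -> R; peptide=MAAGQR
pos 19: CGC -> R; peptide=MAAGQRR
pos 22: CUA -> L; peptide=MAAGQRRL
pos 25: GAC -> D; peptide=MAAGQRRLD
pos 28: AGU -> S; peptide=MAAGQRRLDS
pos 31: UAG -> STOP

Answer: MAAGQRRLDS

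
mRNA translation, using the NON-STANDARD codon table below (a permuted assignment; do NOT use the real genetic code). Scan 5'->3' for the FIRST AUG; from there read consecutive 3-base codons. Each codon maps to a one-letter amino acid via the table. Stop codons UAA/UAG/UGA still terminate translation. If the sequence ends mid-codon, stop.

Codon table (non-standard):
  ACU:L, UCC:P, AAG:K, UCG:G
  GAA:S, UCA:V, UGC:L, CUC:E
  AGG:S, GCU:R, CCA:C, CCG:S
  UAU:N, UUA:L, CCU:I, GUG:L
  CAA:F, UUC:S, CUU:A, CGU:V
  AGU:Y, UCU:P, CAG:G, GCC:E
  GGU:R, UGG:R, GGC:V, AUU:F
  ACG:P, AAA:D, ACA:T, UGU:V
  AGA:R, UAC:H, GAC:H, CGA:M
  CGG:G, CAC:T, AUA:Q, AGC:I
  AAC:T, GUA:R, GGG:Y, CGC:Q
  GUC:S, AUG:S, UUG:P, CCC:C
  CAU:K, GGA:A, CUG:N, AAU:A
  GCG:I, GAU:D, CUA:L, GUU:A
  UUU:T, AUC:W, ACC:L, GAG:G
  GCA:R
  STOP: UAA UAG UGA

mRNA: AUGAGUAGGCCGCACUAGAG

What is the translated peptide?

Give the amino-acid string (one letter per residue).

start AUG at pos 0
pos 0: AUG -> S; peptide=S
pos 3: AGU -> Y; peptide=SY
pos 6: AGG -> S; peptide=SYS
pos 9: CCG -> S; peptide=SYSS
pos 12: CAC -> T; peptide=SYSST
pos 15: UAG -> STOP

Answer: SYSST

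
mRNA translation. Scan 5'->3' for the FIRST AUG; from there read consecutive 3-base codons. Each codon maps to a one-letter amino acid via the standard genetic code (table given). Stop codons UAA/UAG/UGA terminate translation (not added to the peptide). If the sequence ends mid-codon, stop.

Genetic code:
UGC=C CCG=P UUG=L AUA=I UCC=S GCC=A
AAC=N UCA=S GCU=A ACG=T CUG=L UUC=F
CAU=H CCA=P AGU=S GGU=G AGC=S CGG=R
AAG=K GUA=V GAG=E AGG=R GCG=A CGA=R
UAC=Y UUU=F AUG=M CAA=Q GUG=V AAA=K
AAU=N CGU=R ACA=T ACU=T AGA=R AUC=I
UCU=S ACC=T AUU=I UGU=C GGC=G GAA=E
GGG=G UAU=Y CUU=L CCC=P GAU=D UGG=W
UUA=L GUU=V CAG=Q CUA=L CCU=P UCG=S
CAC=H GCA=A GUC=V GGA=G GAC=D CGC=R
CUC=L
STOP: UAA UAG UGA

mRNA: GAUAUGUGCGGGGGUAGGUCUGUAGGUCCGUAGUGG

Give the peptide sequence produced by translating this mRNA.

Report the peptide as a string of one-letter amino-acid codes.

start AUG at pos 3
pos 3: AUG -> M; peptide=M
pos 6: UGC -> C; peptide=MC
pos 9: GGG -> G; peptide=MCG
pos 12: GGU -> G; peptide=MCGG
pos 15: AGG -> R; peptide=MCGGR
pos 18: UCU -> S; peptide=MCGGRS
pos 21: GUA -> V; peptide=MCGGRSV
pos 24: GGU -> G; peptide=MCGGRSVG
pos 27: CCG -> P; peptide=MCGGRSVGP
pos 30: UAG -> STOP

Answer: MCGGRSVGP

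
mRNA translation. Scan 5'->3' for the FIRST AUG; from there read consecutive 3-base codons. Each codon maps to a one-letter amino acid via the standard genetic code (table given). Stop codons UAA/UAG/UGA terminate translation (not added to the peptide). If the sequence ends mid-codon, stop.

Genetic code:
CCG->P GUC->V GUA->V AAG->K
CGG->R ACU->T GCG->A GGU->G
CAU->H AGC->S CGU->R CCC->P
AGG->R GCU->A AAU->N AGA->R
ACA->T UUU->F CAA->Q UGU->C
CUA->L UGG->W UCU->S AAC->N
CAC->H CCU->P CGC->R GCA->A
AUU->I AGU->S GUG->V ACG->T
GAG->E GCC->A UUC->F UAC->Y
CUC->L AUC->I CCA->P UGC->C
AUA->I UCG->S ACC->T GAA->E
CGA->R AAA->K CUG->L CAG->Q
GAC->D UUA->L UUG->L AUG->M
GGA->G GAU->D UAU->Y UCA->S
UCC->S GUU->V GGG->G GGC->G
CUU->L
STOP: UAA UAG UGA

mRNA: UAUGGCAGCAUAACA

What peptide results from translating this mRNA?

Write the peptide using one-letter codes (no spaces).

start AUG at pos 1
pos 1: AUG -> M; peptide=M
pos 4: GCA -> A; peptide=MA
pos 7: GCA -> A; peptide=MAA
pos 10: UAA -> STOP

Answer: MAA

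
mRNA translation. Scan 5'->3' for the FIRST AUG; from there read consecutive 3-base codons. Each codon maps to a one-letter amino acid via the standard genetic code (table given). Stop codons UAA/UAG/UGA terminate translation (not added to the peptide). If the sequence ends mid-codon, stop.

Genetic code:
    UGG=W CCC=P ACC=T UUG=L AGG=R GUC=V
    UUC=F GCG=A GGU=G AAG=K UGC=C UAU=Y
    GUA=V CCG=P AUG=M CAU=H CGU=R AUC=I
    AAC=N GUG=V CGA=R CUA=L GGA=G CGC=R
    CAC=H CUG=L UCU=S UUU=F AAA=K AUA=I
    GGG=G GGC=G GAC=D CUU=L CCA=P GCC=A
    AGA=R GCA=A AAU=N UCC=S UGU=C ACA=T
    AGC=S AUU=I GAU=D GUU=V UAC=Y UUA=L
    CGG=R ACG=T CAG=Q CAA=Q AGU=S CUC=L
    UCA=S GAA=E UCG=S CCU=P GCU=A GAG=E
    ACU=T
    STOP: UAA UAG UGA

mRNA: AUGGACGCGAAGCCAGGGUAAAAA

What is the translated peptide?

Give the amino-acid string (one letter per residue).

Answer: MDAKPG

Derivation:
start AUG at pos 0
pos 0: AUG -> M; peptide=M
pos 3: GAC -> D; peptide=MD
pos 6: GCG -> A; peptide=MDA
pos 9: AAG -> K; peptide=MDAK
pos 12: CCA -> P; peptide=MDAKP
pos 15: GGG -> G; peptide=MDAKPG
pos 18: UAA -> STOP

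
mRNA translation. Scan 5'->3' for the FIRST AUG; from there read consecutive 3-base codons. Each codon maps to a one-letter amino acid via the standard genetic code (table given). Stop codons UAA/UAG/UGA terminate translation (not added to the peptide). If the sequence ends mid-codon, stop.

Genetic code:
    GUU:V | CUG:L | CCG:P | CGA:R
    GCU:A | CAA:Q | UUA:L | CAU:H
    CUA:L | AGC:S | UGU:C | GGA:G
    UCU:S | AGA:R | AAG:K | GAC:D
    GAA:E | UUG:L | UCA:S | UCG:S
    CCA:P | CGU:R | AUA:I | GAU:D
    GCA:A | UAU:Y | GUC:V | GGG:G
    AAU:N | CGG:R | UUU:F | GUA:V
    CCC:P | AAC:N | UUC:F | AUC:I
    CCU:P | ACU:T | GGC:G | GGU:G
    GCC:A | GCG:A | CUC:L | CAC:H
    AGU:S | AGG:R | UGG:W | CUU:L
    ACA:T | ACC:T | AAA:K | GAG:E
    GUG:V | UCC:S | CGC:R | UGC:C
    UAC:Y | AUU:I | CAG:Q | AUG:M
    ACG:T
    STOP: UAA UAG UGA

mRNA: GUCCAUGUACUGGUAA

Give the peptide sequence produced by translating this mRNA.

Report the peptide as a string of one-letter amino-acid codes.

Answer: MYW

Derivation:
start AUG at pos 4
pos 4: AUG -> M; peptide=M
pos 7: UAC -> Y; peptide=MY
pos 10: UGG -> W; peptide=MYW
pos 13: UAA -> STOP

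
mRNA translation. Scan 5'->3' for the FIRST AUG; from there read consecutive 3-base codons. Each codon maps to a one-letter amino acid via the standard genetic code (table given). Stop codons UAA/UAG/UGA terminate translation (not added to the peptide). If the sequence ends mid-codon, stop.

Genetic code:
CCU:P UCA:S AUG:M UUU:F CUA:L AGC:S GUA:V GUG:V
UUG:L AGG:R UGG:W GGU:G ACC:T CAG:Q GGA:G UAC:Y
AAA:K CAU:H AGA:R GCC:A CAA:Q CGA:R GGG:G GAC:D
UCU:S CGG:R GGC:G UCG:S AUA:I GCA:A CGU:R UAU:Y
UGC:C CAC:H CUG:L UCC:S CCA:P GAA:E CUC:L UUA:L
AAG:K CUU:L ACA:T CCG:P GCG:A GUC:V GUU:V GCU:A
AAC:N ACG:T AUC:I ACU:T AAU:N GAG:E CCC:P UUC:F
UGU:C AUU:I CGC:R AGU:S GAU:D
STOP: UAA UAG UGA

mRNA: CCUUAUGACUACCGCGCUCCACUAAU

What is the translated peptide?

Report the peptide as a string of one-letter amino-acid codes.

start AUG at pos 4
pos 4: AUG -> M; peptide=M
pos 7: ACU -> T; peptide=MT
pos 10: ACC -> T; peptide=MTT
pos 13: GCG -> A; peptide=MTTA
pos 16: CUC -> L; peptide=MTTAL
pos 19: CAC -> H; peptide=MTTALH
pos 22: UAA -> STOP

Answer: MTTALH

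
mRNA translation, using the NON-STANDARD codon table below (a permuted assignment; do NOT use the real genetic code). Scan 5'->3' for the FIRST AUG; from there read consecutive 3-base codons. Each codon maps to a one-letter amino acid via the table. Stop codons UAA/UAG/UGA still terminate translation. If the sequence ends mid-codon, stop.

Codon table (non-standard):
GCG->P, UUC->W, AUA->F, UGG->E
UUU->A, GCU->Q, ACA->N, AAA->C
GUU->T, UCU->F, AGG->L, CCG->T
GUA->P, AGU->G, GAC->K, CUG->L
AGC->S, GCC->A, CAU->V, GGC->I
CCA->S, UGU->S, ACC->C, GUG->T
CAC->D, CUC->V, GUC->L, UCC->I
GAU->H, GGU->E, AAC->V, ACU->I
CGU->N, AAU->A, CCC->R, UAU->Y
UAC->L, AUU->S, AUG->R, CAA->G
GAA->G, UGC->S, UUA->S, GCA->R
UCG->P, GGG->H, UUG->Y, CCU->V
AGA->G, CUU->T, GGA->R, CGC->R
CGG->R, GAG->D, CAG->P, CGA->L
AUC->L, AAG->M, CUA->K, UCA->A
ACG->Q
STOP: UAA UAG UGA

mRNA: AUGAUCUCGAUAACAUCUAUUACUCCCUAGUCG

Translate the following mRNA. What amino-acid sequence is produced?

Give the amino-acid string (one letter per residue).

start AUG at pos 0
pos 0: AUG -> R; peptide=R
pos 3: AUC -> L; peptide=RL
pos 6: UCG -> P; peptide=RLP
pos 9: AUA -> F; peptide=RLPF
pos 12: ACA -> N; peptide=RLPFN
pos 15: UCU -> F; peptide=RLPFNF
pos 18: AUU -> S; peptide=RLPFNFS
pos 21: ACU -> I; peptide=RLPFNFSI
pos 24: CCC -> R; peptide=RLPFNFSIR
pos 27: UAG -> STOP

Answer: RLPFNFSIR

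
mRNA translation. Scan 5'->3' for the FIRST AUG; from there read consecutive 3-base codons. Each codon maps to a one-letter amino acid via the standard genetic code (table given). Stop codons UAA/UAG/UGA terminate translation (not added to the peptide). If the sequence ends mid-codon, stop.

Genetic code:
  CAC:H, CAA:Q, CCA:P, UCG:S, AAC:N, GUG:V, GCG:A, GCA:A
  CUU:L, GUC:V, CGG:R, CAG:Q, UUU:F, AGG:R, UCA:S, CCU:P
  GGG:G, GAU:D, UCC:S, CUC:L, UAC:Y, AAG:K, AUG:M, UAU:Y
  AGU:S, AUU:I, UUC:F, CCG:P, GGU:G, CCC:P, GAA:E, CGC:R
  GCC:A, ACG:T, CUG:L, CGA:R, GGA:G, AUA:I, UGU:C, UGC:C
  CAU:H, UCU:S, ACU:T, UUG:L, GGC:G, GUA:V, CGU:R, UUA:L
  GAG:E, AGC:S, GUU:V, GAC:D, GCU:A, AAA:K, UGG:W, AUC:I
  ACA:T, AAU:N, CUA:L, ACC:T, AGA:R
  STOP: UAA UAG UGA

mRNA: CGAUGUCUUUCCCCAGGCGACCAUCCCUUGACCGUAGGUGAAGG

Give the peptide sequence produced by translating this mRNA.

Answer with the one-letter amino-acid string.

start AUG at pos 2
pos 2: AUG -> M; peptide=M
pos 5: UCU -> S; peptide=MS
pos 8: UUC -> F; peptide=MSF
pos 11: CCC -> P; peptide=MSFP
pos 14: AGG -> R; peptide=MSFPR
pos 17: CGA -> R; peptide=MSFPRR
pos 20: CCA -> P; peptide=MSFPRRP
pos 23: UCC -> S; peptide=MSFPRRPS
pos 26: CUU -> L; peptide=MSFPRRPSL
pos 29: GAC -> D; peptide=MSFPRRPSLD
pos 32: CGU -> R; peptide=MSFPRRPSLDR
pos 35: AGG -> R; peptide=MSFPRRPSLDRR
pos 38: UGA -> STOP

Answer: MSFPRRPSLDRR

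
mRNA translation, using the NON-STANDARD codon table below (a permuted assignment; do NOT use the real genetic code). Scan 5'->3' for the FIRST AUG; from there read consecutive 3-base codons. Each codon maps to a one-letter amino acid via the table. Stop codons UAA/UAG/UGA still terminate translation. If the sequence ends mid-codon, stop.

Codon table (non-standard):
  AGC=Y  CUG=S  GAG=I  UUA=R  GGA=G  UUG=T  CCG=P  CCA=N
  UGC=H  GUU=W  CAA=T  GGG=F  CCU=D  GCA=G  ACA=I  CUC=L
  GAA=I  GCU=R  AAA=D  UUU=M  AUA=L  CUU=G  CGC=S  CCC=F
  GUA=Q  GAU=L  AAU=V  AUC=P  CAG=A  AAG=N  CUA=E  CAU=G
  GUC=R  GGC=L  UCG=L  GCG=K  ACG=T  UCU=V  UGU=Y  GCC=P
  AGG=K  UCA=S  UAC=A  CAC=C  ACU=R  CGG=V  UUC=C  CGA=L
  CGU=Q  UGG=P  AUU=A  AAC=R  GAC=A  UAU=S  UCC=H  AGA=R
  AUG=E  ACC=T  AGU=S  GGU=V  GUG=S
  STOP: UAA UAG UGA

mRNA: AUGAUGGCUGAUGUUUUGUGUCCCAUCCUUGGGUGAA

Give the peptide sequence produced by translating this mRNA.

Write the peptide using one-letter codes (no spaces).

start AUG at pos 0
pos 0: AUG -> E; peptide=E
pos 3: AUG -> E; peptide=EE
pos 6: GCU -> R; peptide=EER
pos 9: GAU -> L; peptide=EERL
pos 12: GUU -> W; peptide=EERLW
pos 15: UUG -> T; peptide=EERLWT
pos 18: UGU -> Y; peptide=EERLWTY
pos 21: CCC -> F; peptide=EERLWTYF
pos 24: AUC -> P; peptide=EERLWTYFP
pos 27: CUU -> G; peptide=EERLWTYFPG
pos 30: GGG -> F; peptide=EERLWTYFPGF
pos 33: UGA -> STOP

Answer: EERLWTYFPGF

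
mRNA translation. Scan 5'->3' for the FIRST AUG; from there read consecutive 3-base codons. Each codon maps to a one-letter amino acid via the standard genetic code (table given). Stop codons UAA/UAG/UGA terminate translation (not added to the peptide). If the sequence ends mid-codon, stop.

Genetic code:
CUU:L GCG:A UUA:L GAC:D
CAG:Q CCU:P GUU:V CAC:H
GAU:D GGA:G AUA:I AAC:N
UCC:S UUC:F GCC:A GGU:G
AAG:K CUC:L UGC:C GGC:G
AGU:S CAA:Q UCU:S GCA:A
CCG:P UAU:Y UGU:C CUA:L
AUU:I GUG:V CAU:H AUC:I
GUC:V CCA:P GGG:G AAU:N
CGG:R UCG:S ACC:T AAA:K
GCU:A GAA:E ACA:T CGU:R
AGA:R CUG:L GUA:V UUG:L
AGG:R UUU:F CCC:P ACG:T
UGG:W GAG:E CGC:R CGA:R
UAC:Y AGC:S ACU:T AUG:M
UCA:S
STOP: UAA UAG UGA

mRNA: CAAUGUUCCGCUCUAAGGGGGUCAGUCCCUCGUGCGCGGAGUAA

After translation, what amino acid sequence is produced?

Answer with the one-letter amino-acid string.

Answer: MFRSKGVSPSCAE

Derivation:
start AUG at pos 2
pos 2: AUG -> M; peptide=M
pos 5: UUC -> F; peptide=MF
pos 8: CGC -> R; peptide=MFR
pos 11: UCU -> S; peptide=MFRS
pos 14: AAG -> K; peptide=MFRSK
pos 17: GGG -> G; peptide=MFRSKG
pos 20: GUC -> V; peptide=MFRSKGV
pos 23: AGU -> S; peptide=MFRSKGVS
pos 26: CCC -> P; peptide=MFRSKGVSP
pos 29: UCG -> S; peptide=MFRSKGVSPS
pos 32: UGC -> C; peptide=MFRSKGVSPSC
pos 35: GCG -> A; peptide=MFRSKGVSPSCA
pos 38: GAG -> E; peptide=MFRSKGVSPSCAE
pos 41: UAA -> STOP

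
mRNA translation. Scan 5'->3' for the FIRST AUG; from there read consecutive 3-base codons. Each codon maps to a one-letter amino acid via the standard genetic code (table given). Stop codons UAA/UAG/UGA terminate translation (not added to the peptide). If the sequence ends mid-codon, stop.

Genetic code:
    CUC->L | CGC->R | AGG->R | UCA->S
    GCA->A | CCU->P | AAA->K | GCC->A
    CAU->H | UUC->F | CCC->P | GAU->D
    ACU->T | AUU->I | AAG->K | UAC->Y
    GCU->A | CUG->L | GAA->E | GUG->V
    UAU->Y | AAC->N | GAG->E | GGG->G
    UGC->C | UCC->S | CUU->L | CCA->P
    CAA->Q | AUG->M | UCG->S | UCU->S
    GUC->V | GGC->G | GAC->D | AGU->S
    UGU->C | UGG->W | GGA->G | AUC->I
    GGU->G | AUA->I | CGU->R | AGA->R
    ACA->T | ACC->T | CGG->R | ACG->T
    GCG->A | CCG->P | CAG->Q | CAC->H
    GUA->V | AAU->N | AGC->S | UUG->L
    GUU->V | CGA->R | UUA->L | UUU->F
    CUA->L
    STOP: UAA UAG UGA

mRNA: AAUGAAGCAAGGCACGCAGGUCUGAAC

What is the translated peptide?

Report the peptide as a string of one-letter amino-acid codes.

start AUG at pos 1
pos 1: AUG -> M; peptide=M
pos 4: AAG -> K; peptide=MK
pos 7: CAA -> Q; peptide=MKQ
pos 10: GGC -> G; peptide=MKQG
pos 13: ACG -> T; peptide=MKQGT
pos 16: CAG -> Q; peptide=MKQGTQ
pos 19: GUC -> V; peptide=MKQGTQV
pos 22: UGA -> STOP

Answer: MKQGTQV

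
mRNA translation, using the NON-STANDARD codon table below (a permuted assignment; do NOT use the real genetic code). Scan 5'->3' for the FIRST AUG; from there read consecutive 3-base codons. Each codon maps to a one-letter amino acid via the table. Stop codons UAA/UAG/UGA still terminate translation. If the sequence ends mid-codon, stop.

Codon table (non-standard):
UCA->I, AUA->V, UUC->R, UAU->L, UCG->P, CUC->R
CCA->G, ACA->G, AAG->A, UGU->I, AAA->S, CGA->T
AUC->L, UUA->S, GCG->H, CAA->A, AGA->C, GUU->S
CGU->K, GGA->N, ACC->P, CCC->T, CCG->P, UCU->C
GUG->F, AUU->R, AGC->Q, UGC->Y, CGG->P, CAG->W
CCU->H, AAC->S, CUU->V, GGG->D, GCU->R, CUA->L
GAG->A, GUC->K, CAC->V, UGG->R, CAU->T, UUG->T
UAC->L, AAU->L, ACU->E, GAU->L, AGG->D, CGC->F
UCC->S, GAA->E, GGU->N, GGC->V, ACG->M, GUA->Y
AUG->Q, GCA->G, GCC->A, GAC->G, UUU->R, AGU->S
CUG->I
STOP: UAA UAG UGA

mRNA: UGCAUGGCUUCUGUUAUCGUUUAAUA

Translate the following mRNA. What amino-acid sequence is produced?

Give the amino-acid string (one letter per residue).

start AUG at pos 3
pos 3: AUG -> Q; peptide=Q
pos 6: GCU -> R; peptide=QR
pos 9: UCU -> C; peptide=QRC
pos 12: GUU -> S; peptide=QRCS
pos 15: AUC -> L; peptide=QRCSL
pos 18: GUU -> S; peptide=QRCSLS
pos 21: UAA -> STOP

Answer: QRCSLS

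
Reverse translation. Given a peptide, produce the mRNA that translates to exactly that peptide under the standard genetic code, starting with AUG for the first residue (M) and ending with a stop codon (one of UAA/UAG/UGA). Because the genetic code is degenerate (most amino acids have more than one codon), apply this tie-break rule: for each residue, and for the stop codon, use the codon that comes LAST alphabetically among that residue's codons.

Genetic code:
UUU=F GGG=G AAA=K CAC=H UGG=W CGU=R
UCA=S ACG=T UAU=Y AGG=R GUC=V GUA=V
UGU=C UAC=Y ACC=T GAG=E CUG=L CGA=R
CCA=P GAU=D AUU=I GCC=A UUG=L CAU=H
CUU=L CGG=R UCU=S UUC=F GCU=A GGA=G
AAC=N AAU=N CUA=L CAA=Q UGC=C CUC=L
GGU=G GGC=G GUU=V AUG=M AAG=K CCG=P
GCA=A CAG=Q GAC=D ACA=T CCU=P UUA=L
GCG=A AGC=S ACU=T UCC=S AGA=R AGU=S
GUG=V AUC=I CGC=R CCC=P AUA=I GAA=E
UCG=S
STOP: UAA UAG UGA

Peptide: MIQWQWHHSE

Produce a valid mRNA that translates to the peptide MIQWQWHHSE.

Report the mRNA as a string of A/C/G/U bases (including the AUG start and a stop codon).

residue 1: M -> AUG (start codon)
residue 2: I codons sorted = AUA,AUC,AUU -> pick last = AUU
residue 3: Q codons sorted = CAA,CAG -> pick last = CAG
residue 4: W -> UGG (only codon)
residue 5: Q codons sorted = CAA,CAG -> pick last = CAG
residue 6: W -> UGG (only codon)
residue 7: H codons sorted = CAC,CAU -> pick last = CAU
residue 8: H codons sorted = CAC,CAU -> pick last = CAU
residue 9: S codons sorted = AGC,AGU,UCA,UCC,UCG,UCU -> pick last = UCU
residue 10: E codons sorted = GAA,GAG -> pick last = GAG
terminator: stop codons sorted = UAA,UAG,UGA -> pick last = UGA

Answer: mRNA: AUGAUUCAGUGGCAGUGGCAUCAUUCUGAGUGA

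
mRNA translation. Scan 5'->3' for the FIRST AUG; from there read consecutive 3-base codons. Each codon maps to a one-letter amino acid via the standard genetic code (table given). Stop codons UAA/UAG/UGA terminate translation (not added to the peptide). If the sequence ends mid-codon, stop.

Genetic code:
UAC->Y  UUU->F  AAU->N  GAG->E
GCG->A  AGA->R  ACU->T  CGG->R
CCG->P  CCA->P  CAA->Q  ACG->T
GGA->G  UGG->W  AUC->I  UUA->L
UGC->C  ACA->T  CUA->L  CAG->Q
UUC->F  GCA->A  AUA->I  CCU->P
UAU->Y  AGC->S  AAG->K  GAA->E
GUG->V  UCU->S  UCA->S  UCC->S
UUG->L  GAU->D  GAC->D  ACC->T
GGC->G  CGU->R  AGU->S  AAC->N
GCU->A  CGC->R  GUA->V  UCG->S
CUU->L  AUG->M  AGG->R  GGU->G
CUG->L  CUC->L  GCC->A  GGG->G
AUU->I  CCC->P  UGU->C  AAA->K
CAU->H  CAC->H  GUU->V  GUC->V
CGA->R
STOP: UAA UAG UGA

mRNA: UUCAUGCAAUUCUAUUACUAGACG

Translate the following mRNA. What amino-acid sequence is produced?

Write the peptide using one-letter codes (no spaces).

Answer: MQFYY

Derivation:
start AUG at pos 3
pos 3: AUG -> M; peptide=M
pos 6: CAA -> Q; peptide=MQ
pos 9: UUC -> F; peptide=MQF
pos 12: UAU -> Y; peptide=MQFY
pos 15: UAC -> Y; peptide=MQFYY
pos 18: UAG -> STOP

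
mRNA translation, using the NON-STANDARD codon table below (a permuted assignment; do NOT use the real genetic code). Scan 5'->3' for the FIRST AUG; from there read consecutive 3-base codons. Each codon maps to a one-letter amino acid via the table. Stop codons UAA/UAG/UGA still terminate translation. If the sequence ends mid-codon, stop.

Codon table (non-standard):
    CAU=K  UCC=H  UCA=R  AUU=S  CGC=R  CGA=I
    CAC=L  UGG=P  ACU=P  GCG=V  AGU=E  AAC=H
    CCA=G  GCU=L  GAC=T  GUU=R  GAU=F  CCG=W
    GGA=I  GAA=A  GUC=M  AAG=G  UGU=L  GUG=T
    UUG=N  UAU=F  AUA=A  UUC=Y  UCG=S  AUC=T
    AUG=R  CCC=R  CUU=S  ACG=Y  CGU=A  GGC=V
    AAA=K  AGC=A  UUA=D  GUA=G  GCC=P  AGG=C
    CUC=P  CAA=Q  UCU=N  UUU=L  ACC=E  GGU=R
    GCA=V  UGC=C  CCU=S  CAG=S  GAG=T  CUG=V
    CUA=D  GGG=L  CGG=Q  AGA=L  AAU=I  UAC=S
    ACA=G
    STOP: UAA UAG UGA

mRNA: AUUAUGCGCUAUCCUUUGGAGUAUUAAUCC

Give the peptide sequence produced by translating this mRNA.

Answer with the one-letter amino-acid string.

Answer: RRFSNTF

Derivation:
start AUG at pos 3
pos 3: AUG -> R; peptide=R
pos 6: CGC -> R; peptide=RR
pos 9: UAU -> F; peptide=RRF
pos 12: CCU -> S; peptide=RRFS
pos 15: UUG -> N; peptide=RRFSN
pos 18: GAG -> T; peptide=RRFSNT
pos 21: UAU -> F; peptide=RRFSNTF
pos 24: UAA -> STOP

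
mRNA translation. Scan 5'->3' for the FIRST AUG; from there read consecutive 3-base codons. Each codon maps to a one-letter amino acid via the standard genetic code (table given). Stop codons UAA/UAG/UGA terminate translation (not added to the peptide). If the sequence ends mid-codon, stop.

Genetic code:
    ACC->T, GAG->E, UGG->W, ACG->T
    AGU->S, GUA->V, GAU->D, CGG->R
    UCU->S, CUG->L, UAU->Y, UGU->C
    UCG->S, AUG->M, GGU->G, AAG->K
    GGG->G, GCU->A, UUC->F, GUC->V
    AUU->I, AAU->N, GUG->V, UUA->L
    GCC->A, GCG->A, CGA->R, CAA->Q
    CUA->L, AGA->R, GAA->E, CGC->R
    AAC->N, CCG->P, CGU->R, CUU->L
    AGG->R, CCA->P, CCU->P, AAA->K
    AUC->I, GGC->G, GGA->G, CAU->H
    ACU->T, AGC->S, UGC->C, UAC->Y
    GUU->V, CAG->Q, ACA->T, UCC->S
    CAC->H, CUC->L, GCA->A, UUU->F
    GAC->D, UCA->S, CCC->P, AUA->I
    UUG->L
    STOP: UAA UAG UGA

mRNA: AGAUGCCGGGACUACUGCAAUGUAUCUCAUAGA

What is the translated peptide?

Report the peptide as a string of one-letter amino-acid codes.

start AUG at pos 2
pos 2: AUG -> M; peptide=M
pos 5: CCG -> P; peptide=MP
pos 8: GGA -> G; peptide=MPG
pos 11: CUA -> L; peptide=MPGL
pos 14: CUG -> L; peptide=MPGLL
pos 17: CAA -> Q; peptide=MPGLLQ
pos 20: UGU -> C; peptide=MPGLLQC
pos 23: AUC -> I; peptide=MPGLLQCI
pos 26: UCA -> S; peptide=MPGLLQCIS
pos 29: UAG -> STOP

Answer: MPGLLQCIS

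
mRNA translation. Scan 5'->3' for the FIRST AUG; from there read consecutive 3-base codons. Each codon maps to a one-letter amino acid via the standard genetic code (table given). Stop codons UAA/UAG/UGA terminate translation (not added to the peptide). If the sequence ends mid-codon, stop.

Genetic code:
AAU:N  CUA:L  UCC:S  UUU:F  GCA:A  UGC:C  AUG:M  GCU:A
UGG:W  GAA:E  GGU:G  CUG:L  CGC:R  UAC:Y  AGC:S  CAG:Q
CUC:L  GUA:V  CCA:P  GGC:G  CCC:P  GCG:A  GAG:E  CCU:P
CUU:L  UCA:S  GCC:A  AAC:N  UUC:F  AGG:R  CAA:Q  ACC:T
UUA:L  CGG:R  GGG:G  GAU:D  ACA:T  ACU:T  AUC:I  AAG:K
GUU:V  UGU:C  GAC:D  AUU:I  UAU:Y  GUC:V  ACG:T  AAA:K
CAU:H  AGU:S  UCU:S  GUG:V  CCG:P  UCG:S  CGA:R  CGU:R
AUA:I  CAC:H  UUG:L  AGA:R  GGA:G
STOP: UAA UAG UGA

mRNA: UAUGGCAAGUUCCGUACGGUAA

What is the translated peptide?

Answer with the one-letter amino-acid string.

start AUG at pos 1
pos 1: AUG -> M; peptide=M
pos 4: GCA -> A; peptide=MA
pos 7: AGU -> S; peptide=MAS
pos 10: UCC -> S; peptide=MASS
pos 13: GUA -> V; peptide=MASSV
pos 16: CGG -> R; peptide=MASSVR
pos 19: UAA -> STOP

Answer: MASSVR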